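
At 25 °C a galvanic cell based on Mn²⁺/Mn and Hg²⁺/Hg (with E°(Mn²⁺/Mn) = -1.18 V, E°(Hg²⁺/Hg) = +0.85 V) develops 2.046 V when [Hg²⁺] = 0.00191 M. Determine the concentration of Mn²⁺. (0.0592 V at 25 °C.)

From the Nernst equation, log Q = n(E° − E)/0.0592 = 2(2.03 − 2.046)/0.0592 = -0.541, so Q = 0.288.
With Q = [Mn²⁺]/[Hg²⁺] and the known concentrations, [Mn²⁺] in the numerator gives [Mn²⁺] = 5.5 × 10^-4 M.

5.5 × 10^-4 M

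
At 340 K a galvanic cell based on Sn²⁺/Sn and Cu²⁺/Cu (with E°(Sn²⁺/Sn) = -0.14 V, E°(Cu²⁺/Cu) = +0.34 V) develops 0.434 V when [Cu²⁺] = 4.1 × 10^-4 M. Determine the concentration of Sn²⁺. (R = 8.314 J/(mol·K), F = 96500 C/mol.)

0.0095 M

From the Nernst equation, ln Q = nF(E° − E)/RT = 2×96500×(0.48 − 0.434)/(8.314×340) = 3.141, so Q = 23.1.
With Q = [Sn²⁺]/[Cu²⁺] and the known concentrations, [Sn²⁺] in the numerator gives [Sn²⁺] = 0.0095 M.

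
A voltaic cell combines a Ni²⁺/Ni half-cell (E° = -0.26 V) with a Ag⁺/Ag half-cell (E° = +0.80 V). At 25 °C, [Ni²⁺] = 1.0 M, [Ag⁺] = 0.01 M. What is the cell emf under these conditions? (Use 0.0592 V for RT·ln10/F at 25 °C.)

0.942 V

The Ag⁺/Ag couple has the higher reduction potential and acts as the cathode, so E°_cell = +0.80 − (-0.26) = 1.06 V.
Balancing electrons gives n = 2; the reaction quotient is Q = [Ni²⁺]/[Ag⁺]^2 = 1 × 10^4.
At 25 °C, E = E° − (0.0592/n) log Q = 1.06 − (0.0592/2)(4.000) = 1.060 − 0.118 = 0.942 V.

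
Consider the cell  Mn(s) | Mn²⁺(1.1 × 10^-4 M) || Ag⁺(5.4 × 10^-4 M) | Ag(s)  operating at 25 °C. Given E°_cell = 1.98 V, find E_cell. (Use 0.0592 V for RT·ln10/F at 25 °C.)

1.90 V

Balancing electrons gives n = 2; the reaction quotient is Q = [Mn²⁺]/[Ag⁺]^2 = 377.
At 25 °C, E = E° − (0.0592/n) log Q = 1.98 − (0.0592/2)(2.577) = 1.980 − 0.076 = 1.904 V.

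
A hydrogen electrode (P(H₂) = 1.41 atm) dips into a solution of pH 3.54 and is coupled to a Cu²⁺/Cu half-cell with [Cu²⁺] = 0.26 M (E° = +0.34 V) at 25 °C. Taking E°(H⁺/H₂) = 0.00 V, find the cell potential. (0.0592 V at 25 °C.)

0.54 V

The Cu²⁺/Cu couple is the cathode, so E°_cell = 0.34 V; n = 2.
[H⁺] = 10^(−3.54) = 2.9 × 10^-4 M, and Q = [H⁺]^2 / ([Cu²⁺]·P(H₂)) = 2.27 × 10^-7.
E = E° − (0.0592/2) log Q = 0.34 − (0.0592/2)(-6.644) = 0.537 V.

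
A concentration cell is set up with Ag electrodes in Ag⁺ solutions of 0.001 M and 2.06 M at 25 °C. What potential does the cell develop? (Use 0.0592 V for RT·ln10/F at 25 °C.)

Both half-cells are Ag⁺/Ag, so E°_cell = 0. The concentrated side is the cathode; the cell reaction moves Ag⁺ from high to low concentration with n = 1.
Q = [Ag⁺]_dilute/[Ag⁺]_conc = 0.001/2.06 = 4.85 × 10^-4.
E = 0 − (0.0592/1) log Q = −(0.0592/1)(-3.314) = 0.1962 V.

0.20 V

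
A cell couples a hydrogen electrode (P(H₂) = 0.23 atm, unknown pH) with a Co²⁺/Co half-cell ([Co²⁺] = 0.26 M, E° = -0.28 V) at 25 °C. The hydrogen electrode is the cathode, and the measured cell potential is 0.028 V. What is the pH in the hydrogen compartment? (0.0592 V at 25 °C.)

E°_cell = 0.28 V and n = 2.
log Q = n(E° − E)/0.0592 = 2×(0.28 − 0.028)/0.0592 = 8.514.
With Q = [Co²⁺]·P(H₂) / [H⁺]^2, solving for [H⁺] gives log[H⁺] = -4.868, so pH = 4.87.

pH = 4.87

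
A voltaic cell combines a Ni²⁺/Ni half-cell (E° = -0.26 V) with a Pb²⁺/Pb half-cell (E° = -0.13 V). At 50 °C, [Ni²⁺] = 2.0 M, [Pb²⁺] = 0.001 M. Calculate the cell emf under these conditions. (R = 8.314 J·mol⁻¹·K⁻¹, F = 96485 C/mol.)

The Pb²⁺/Pb couple has the higher reduction potential and acts as the cathode, so E°_cell = -0.13 − (-0.26) = 0.13 V.
Balancing electrons gives n = 2; the reaction quotient is Q = [Ni²⁺]/[Pb²⁺] = 2000.
E = E° − (RT/nF) ln Q = 0.13 − (8.314×323)/(2×96485) × (7.601) = 0.130 − 0.106 = 0.024 V.

0.024 V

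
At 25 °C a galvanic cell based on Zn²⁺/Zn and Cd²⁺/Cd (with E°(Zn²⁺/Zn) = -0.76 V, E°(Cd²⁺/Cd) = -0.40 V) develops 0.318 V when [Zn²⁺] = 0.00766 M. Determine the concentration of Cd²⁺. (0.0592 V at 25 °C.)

From the Nernst equation, log Q = n(E° − E)/0.0592 = 2(0.36 − 0.318)/0.0592 = 1.419, so Q = 26.2.
With Q = [Zn²⁺]/[Cd²⁺] and the known concentrations, [Cd²⁺] in the denominator gives [Cd²⁺] = 2.9 × 10^-4 M.

2.9 × 10^-4 M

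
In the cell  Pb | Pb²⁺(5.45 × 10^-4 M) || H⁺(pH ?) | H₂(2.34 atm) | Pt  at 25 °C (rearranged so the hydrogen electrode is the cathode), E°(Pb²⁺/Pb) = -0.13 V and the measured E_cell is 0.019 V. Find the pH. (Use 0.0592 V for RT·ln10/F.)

E°_cell = 0.13 V and n = 2.
log Q = n(E° − E)/0.0592 = 2×(0.13 − 0.019)/0.0592 = 3.750.
With Q = [Pb²⁺]·P(H₂) / [H⁺]^2, solving for [H⁺] gives log[H⁺] = -3.322, so pH = 3.32.

pH = 3.32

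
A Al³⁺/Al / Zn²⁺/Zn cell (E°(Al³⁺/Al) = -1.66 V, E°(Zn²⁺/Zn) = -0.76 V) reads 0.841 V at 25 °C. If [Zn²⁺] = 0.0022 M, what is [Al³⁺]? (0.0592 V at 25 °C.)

0.1 M

From the Nernst equation, log Q = n(E° − E)/0.0592 = 6(0.90 − 0.841)/0.0592 = 5.980, so Q = 9.54 × 10^5.
With Q = [Al³⁺]^2/[Zn²⁺]^3 and the known concentrations, [Al³⁺]^2 in the numerator gives [Al³⁺] = 0.1 M.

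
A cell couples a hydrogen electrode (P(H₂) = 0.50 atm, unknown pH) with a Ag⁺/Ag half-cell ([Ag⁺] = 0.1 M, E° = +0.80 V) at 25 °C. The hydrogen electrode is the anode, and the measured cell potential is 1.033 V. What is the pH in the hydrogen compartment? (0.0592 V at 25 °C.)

E°_cell = 0.80 V and n = 2.
log Q = n(E° − E)/0.0592 = 2×(0.80 − 1.033)/0.0592 = -7.872.
With Q = [H⁺]^2 / ([Ag⁺]^2·P(H₂)), solving for [H⁺] gives log[H⁺] = -5.086, so pH = 5.09.

pH = 5.09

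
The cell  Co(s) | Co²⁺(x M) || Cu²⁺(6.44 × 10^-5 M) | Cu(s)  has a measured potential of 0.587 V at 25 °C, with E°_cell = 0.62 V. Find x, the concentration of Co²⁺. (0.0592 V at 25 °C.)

8.4 × 10^-4 M

From the Nernst equation, log Q = n(E° − E)/0.0592 = 2(0.62 − 0.587)/0.0592 = 1.115, so Q = 13.0.
With Q = [Co²⁺]/[Cu²⁺] and the known concentrations, [Co²⁺] in the numerator gives [Co²⁺] = 8.4 × 10^-4 M.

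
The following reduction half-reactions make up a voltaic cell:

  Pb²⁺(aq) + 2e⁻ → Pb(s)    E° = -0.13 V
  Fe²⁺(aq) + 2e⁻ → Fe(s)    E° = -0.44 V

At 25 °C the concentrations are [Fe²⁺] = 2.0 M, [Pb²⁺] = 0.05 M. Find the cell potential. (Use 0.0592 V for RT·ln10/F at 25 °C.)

0.263 V

The Pb²⁺/Pb couple has the higher reduction potential and acts as the cathode, so E°_cell = -0.13 − (-0.44) = 0.31 V.
Balancing electrons gives n = 2; the reaction quotient is Q = [Fe²⁺]/[Pb²⁺] = 40.0.
At 25 °C, E = E° − (0.0592/n) log Q = 0.31 − (0.0592/2)(1.602) = 0.310 − 0.047 = 0.263 V.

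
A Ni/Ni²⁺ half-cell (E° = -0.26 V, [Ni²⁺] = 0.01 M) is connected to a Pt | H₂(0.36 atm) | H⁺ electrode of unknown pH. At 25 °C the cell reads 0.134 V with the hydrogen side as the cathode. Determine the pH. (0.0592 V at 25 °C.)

E°_cell = 0.26 V and n = 2.
log Q = n(E° − E)/0.0592 = 2×(0.26 − 0.134)/0.0592 = 4.257.
With Q = [Ni²⁺]·P(H₂) / [H⁺]^2, solving for [H⁺] gives log[H⁺] = -3.350, so pH = 3.35.

pH = 3.35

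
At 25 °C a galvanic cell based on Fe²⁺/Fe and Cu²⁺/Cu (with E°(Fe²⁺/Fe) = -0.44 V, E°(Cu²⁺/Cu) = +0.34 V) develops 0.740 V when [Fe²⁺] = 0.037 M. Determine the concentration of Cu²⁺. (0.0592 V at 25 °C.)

From the Nernst equation, log Q = n(E° − E)/0.0592 = 2(0.78 − 0.740)/0.0592 = 1.351, so Q = 22.5.
With Q = [Fe²⁺]/[Cu²⁺] and the known concentrations, [Cu²⁺] in the denominator gives [Cu²⁺] = 0.0016 M.

0.0016 M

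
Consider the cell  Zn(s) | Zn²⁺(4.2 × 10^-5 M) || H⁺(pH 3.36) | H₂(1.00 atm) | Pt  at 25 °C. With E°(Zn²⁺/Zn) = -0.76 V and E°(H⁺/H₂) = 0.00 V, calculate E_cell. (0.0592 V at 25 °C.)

0.69 V

The hydrogen couple is the cathode, so E°_cell = 0.76 V; n = 2.
[H⁺] = 10^(−3.36) = 4.4 × 10^-4 M, and Q = [Zn²⁺]·P(H₂) / [H⁺]^2 = 220.
E = E° − (0.0592/2) log Q = 0.76 − (0.0592/2)(2.343) = 0.691 V.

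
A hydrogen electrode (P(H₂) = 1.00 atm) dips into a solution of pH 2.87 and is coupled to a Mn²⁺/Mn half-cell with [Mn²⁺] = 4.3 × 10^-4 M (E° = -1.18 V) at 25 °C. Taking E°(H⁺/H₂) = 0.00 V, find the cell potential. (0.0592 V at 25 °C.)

The hydrogen couple is the cathode, so E°_cell = 1.18 V; n = 2.
[H⁺] = 10^(−2.87) = 0.0013 M, and Q = [Mn²⁺]·P(H₂) / [H⁺]^2 = 236.
E = E° − (0.0592/2) log Q = 1.18 − (0.0592/2)(2.373) = 1.110 V.

1.11 V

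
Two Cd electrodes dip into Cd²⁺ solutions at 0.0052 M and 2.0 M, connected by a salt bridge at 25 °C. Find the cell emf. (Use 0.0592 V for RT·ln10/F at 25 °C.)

Both half-cells are Cd²⁺/Cd, so E°_cell = 0. The concentrated side is the cathode; the cell reaction moves Cd²⁺ from high to low concentration with n = 2.
Q = [Cd²⁺]_dilute/[Cd²⁺]_conc = 0.0052/2.0 = 0.00260.
E = 0 − (0.0592/2) log Q = −(0.0592/2)(-2.585) = 0.0765 V.

0.077 V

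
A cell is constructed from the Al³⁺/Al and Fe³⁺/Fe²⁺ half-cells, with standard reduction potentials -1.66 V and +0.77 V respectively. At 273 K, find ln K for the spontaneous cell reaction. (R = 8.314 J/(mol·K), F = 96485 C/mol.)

E°_cell = +0.77 − (-1.66) = 2.43 V, with n = 3 electrons transferred.
At equilibrium E = 0, so the Nernst equation gives ln K = nFE°/RT = (3)(96485)(2.43)/((8.314)(273)) = 309.90.

ln K = 309.9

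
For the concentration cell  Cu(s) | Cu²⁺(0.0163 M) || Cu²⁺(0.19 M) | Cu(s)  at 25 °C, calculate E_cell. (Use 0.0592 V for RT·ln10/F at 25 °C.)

Both half-cells are Cu²⁺/Cu, so E°_cell = 0. The concentrated side is the cathode; the cell reaction moves Cu²⁺ from high to low concentration with n = 2.
Q = [Cu²⁺]_dilute/[Cu²⁺]_conc = 0.0163/0.19 = 0.0858.
E = 0 − (0.0592/2) log Q = −(0.0592/2)(-1.067) = 0.0316 V.

0.032 V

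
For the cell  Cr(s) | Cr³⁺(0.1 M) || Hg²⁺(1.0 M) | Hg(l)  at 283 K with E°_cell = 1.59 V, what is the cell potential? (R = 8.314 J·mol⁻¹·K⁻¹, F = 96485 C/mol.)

Balancing electrons gives n = 6; the reaction quotient is Q = [Cr³⁺]^2/[Hg²⁺]^3 = 0.0100.
E = E° − (RT/nF) ln Q = 1.59 − (8.314×283)/(6×96485) × (-4.605) = 1.590 + 0.019 = 1.609 V.

1.61 V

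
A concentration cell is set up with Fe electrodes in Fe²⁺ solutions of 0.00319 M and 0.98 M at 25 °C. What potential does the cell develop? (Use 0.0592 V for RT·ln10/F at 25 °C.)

Both half-cells are Fe²⁺/Fe, so E°_cell = 0. The concentrated side is the cathode; the cell reaction moves Fe²⁺ from high to low concentration with n = 2.
Q = [Fe²⁺]_dilute/[Fe²⁺]_conc = 0.00319/0.98 = 0.00326.
E = 0 − (0.0592/2) log Q = −(0.0592/2)(-2.487) = 0.0736 V.

0.074 V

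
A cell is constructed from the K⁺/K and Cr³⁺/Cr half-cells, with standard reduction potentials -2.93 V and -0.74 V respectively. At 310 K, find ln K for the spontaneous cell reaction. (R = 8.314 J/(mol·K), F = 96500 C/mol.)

E°_cell = -0.74 − (-2.93) = 2.19 V, with n = 3 electrons transferred.
At equilibrium E = 0, so the Nernst equation gives ln K = nFE°/RT = (3)(96500)(2.19)/((8.314)(310)) = 245.99.

ln K = 246.0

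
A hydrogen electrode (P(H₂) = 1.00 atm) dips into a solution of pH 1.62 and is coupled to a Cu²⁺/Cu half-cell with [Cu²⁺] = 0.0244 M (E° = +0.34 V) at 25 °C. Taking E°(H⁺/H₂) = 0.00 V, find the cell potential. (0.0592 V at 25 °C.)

0.39 V

The Cu²⁺/Cu couple is the cathode, so E°_cell = 0.34 V; n = 2.
[H⁺] = 10^(−1.62) = 0.024 M, and Q = [H⁺]^2 / ([Cu²⁺]·P(H₂)) = 0.0236.
E = E° − (0.0592/2) log Q = 0.34 − (0.0592/2)(-1.627) = 0.388 V.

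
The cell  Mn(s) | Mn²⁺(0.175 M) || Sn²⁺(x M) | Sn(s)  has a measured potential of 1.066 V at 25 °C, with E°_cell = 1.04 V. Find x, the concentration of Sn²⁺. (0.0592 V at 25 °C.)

From the Nernst equation, log Q = n(E° − E)/0.0592 = 2(1.04 − 1.066)/0.0592 = -0.878, so Q = 0.132.
With Q = [Mn²⁺]/[Sn²⁺] and the known concentrations, [Sn²⁺] in the denominator gives [Sn²⁺] = 1.3 M.

1.3 M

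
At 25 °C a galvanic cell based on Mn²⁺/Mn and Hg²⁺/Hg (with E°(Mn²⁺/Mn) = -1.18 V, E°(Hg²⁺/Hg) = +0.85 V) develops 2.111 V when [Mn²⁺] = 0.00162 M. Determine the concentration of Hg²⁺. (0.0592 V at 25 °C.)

From the Nernst equation, log Q = n(E° − E)/0.0592 = 2(2.03 − 2.111)/0.0592 = -2.736, so Q = 0.00183.
With Q = [Mn²⁺]/[Hg²⁺] and the known concentrations, [Hg²⁺] in the denominator gives [Hg²⁺] = 0.88 M.

0.88 M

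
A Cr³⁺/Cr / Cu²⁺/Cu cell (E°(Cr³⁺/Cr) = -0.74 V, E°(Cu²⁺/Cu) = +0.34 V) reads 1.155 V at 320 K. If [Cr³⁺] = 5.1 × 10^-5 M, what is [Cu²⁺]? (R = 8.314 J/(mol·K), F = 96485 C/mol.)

From the Nernst equation, ln Q = nF(E° − E)/RT = 6×96485×(1.08 − 1.155)/(8.314×320) = -16.320, so Q = 8.17 × 10^-8.
With Q = [Cr³⁺]^2/[Cu²⁺]^3 and the known concentrations, [Cu²⁺]^3 in the denominator gives [Cu²⁺] = 0.32 M.

0.32 M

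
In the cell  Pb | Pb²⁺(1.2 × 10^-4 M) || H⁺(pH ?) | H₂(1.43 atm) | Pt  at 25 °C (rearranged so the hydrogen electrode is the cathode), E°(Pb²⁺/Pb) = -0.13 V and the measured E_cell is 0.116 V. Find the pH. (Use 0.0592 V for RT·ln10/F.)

pH = 2.12

E°_cell = 0.13 V and n = 2.
log Q = n(E° − E)/0.0592 = 2×(0.13 − 0.116)/0.0592 = 0.473.
With Q = [Pb²⁺]·P(H₂) / [H⁺]^2, solving for [H⁺] gives log[H⁺] = -2.119, so pH = 2.12.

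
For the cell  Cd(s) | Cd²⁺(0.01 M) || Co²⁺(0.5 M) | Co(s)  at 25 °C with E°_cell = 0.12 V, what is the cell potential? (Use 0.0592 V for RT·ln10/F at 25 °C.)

0.170 V

Balancing electrons gives n = 2; the reaction quotient is Q = [Cd²⁺]/[Co²⁺] = 0.0200.
At 25 °C, E = E° − (0.0592/n) log Q = 0.12 − (0.0592/2)(-1.699) = 0.120 + 0.050 = 0.170 V.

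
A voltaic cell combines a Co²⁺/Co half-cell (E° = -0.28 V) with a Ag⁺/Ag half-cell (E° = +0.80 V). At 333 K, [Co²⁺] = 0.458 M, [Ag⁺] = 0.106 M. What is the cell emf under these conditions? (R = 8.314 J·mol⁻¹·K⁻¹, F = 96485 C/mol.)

The Ag⁺/Ag couple has the higher reduction potential and acts as the cathode, so E°_cell = +0.80 − (-0.28) = 1.08 V.
Balancing electrons gives n = 2; the reaction quotient is Q = [Co²⁺]/[Ag⁺]^2 = 40.8.
E = E° − (RT/nF) ln Q = 1.08 − (8.314×333)/(2×96485) × (3.708) = 1.080 − 0.053 = 1.027 V.

1.03 V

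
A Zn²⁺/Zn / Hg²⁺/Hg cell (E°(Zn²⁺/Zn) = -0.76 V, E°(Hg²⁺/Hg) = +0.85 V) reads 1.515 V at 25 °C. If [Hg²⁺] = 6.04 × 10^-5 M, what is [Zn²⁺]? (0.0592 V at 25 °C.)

From the Nernst equation, log Q = n(E° − E)/0.0592 = 2(1.61 − 1.515)/0.0592 = 3.209, so Q = 1620.
With Q = [Zn²⁺]/[Hg²⁺] and the known concentrations, [Zn²⁺] in the numerator gives [Zn²⁺] = 0.098 M.

0.098 M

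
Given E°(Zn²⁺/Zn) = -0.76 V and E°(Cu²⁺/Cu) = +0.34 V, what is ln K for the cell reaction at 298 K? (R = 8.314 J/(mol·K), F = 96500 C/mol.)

E°_cell = +0.34 − (-0.76) = 1.10 V, with n = 2 electrons transferred.
At equilibrium E = 0, so the Nernst equation gives ln K = nFE°/RT = (2)(96500)(1.10)/((8.314)(298)) = 85.69.

ln K = 85.7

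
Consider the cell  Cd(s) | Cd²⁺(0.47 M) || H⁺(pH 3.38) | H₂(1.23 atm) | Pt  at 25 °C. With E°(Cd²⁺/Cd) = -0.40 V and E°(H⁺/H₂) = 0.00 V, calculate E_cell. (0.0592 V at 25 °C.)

0.21 V

The hydrogen couple is the cathode, so E°_cell = 0.40 V; n = 2.
[H⁺] = 10^(−3.38) = 4.2 × 10^-4 M, and Q = [Cd²⁺]·P(H₂) / [H⁺]^2 = 3.33 × 10^6.
E = E° − (0.0592/2) log Q = 0.40 − (0.0592/2)(6.522) = 0.207 V.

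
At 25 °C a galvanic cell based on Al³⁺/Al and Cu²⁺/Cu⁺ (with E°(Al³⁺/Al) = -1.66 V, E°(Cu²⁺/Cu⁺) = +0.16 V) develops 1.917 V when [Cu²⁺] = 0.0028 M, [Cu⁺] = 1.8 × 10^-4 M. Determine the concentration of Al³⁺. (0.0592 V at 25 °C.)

From the Nernst equation, log Q = n(E° − E)/0.0592 = 3(1.82 − 1.917)/0.0592 = -4.916, so Q = 1.21 × 10^-5.
With Q = [Al³⁺]·[Cu⁺]^3/[Cu²⁺]^3 and the known concentrations, [Al³⁺] in the numerator gives [Al³⁺] = 0.046 M.

0.046 M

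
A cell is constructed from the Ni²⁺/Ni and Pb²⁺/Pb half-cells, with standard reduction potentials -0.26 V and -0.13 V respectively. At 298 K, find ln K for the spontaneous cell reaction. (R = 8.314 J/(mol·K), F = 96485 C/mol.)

ln K = 10.1

E°_cell = -0.13 − (-0.26) = 0.13 V, with n = 2 electrons transferred.
At equilibrium E = 0, so the Nernst equation gives ln K = nFE°/RT = (2)(96485)(0.13)/((8.314)(298)) = 10.13.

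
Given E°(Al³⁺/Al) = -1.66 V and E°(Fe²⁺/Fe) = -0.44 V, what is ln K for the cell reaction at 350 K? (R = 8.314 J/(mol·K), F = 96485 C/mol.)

E°_cell = -0.44 − (-1.66) = 1.22 V, with n = 6 electrons transferred.
At equilibrium E = 0, so the Nernst equation gives ln K = nFE°/RT = (6)(96485)(1.22)/((8.314)(350)) = 242.71.

ln K = 242.7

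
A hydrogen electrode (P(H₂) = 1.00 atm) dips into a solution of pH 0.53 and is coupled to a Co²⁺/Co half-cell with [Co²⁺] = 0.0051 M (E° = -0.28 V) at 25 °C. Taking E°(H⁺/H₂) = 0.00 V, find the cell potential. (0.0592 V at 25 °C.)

0.32 V

The hydrogen couple is the cathode, so E°_cell = 0.28 V; n = 2.
[H⁺] = 10^(−0.53) = 0.30 M, and Q = [Co²⁺]·P(H₂) / [H⁺]^2 = 0.0586.
E = E° − (0.0592/2) log Q = 0.28 − (0.0592/2)(-1.232) = 0.316 V.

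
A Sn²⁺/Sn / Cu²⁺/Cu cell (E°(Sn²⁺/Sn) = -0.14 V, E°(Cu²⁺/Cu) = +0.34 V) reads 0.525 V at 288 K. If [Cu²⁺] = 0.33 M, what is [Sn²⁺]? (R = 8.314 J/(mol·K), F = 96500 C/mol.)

0.0088 M

From the Nernst equation, ln Q = nF(E° − E)/RT = 2×96500×(0.48 − 0.525)/(8.314×288) = -3.627, so Q = 0.0266.
With Q = [Sn²⁺]/[Cu²⁺] and the known concentrations, [Sn²⁺] in the numerator gives [Sn²⁺] = 0.0088 M.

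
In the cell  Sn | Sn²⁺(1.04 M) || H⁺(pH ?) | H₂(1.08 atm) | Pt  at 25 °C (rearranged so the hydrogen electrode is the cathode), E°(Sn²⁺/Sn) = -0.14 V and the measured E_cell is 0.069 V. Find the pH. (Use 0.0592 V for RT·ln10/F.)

pH = 1.17

E°_cell = 0.14 V and n = 2.
log Q = n(E° − E)/0.0592 = 2×(0.14 − 0.069)/0.0592 = 2.399.
With Q = [Sn²⁺]·P(H₂) / [H⁺]^2, solving for [H⁺] gives log[H⁺] = -1.174, so pH = 1.17.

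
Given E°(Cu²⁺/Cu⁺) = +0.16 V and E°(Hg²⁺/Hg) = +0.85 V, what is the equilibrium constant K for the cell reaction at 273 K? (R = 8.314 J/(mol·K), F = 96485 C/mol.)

E°_cell = +0.85 − (+0.16) = 0.69 V, with n = 2 electrons transferred.
At equilibrium E = 0, so the Nernst equation gives ln K = nFE°/RT = (2)(96485)(0.69)/((8.314)(273)) = 58.66.
K = e^58.66 = 3 × 10^25.

3 × 10^25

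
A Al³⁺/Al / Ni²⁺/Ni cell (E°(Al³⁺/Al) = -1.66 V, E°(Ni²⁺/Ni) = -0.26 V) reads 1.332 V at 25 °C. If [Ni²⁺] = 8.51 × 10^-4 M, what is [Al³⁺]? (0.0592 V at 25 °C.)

From the Nernst equation, log Q = n(E° − E)/0.0592 = 6(1.40 − 1.332)/0.0592 = 6.892, so Q = 7.8 × 10^6.
With Q = [Al³⁺]^2/[Ni²⁺]^3 and the known concentrations, [Al³⁺]^2 in the numerator gives [Al³⁺] = 0.069 M.

0.069 M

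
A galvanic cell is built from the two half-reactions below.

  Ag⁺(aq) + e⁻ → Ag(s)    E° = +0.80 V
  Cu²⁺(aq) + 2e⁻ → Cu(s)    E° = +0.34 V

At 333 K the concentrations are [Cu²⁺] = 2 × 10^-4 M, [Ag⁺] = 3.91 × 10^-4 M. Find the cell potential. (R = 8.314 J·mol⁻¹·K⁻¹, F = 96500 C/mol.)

0.357 V

The Ag⁺/Ag couple has the higher reduction potential and acts as the cathode, so E°_cell = +0.80 − (+0.34) = 0.46 V.
Balancing electrons gives n = 2; the reaction quotient is Q = [Cu²⁺]/[Ag⁺]^2 = 1310.
E = E° − (RT/nF) ln Q = 0.46 − (8.314×333)/(2×96500) × (7.176) = 0.460 − 0.103 = 0.357 V.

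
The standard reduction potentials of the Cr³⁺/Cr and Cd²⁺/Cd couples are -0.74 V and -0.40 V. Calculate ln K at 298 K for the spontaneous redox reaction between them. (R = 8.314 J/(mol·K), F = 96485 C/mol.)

ln K = 79.4

E°_cell = -0.40 − (-0.74) = 0.34 V, with n = 6 electrons transferred.
At equilibrium E = 0, so the Nernst equation gives ln K = nFE°/RT = (6)(96485)(0.34)/((8.314)(298)) = 79.44.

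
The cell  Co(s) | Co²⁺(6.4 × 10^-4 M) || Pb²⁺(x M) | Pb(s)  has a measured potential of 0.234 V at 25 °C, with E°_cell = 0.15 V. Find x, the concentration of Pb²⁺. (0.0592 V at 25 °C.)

0.44 M

From the Nernst equation, log Q = n(E° − E)/0.0592 = 2(0.15 − 0.234)/0.0592 = -2.838, so Q = 0.00145.
With Q = [Co²⁺]/[Pb²⁺] and the known concentrations, [Pb²⁺] in the denominator gives [Pb²⁺] = 0.44 M.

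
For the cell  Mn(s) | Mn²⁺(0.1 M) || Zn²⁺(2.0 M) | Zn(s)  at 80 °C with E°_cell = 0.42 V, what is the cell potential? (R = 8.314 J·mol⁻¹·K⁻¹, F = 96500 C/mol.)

0.466 V

Balancing electrons gives n = 2; the reaction quotient is Q = [Mn²⁺]/[Zn²⁺] = 0.0500.
E = E° − (RT/nF) ln Q = 0.42 − (8.314×353)/(2×96500) × (-2.996) = 0.420 + 0.046 = 0.466 V.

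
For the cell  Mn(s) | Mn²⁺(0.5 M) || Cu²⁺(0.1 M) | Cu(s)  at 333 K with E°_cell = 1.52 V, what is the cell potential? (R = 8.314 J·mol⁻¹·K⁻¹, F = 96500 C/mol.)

Balancing electrons gives n = 2; the reaction quotient is Q = [Mn²⁺]/[Cu²⁺] = 5.00.
E = E° − (RT/nF) ln Q = 1.52 − (8.314×333)/(2×96500) × (1.609) = 1.520 − 0.023 = 1.497 V.

1.50 V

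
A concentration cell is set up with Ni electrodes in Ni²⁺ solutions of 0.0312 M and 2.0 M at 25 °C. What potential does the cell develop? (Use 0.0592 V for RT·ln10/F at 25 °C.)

0.053 V

Both half-cells are Ni²⁺/Ni, so E°_cell = 0. The concentrated side is the cathode; the cell reaction moves Ni²⁺ from high to low concentration with n = 2.
Q = [Ni²⁺]_dilute/[Ni²⁺]_conc = 0.0312/2.0 = 0.0156.
E = 0 − (0.0592/2) log Q = −(0.0592/2)(-1.807) = 0.0535 V.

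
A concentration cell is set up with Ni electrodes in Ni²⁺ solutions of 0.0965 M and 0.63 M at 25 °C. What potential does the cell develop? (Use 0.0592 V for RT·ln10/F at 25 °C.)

Both half-cells are Ni²⁺/Ni, so E°_cell = 0. The concentrated side is the cathode; the cell reaction moves Ni²⁺ from high to low concentration with n = 2.
Q = [Ni²⁺]_dilute/[Ni²⁺]_conc = 0.0965/0.63 = 0.153.
E = 0 − (0.0592/2) log Q = −(0.0592/2)(-0.815) = 0.0241 V.

0.024 V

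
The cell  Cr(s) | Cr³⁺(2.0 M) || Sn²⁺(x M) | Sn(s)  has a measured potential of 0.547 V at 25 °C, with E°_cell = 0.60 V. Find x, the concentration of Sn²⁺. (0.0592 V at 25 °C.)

0.026 M

From the Nernst equation, log Q = n(E° − E)/0.0592 = 6(0.60 − 0.547)/0.0592 = 5.372, so Q = 2.35 × 10^5.
With Q = [Cr³⁺]^2/[Sn²⁺]^3 and the known concentrations, [Sn²⁺]^3 in the denominator gives [Sn²⁺] = 0.026 M.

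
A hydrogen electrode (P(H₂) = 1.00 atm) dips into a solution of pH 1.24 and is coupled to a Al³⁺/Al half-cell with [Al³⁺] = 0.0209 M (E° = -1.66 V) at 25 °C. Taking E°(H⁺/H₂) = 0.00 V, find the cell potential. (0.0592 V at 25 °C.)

1.62 V

The hydrogen couple is the cathode, so E°_cell = 1.66 V; n = 6.
[H⁺] = 10^(−1.24) = 0.058 M, and Q = [Al³⁺]^2·P(H₂)^3 / [H⁺]^6 = 1.2 × 10^4.
E = E° − (0.0592/6) log Q = 1.66 − (0.0592/6)(4.080) = 1.620 V.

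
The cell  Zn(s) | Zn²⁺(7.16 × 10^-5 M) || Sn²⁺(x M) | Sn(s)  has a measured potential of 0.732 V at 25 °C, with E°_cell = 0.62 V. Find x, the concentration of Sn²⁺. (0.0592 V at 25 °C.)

0.44 M

From the Nernst equation, log Q = n(E° − E)/0.0592 = 2(0.62 − 0.732)/0.0592 = -3.784, so Q = 1.65 × 10^-4.
With Q = [Zn²⁺]/[Sn²⁺] and the known concentrations, [Sn²⁺] in the denominator gives [Sn²⁺] = 0.44 M.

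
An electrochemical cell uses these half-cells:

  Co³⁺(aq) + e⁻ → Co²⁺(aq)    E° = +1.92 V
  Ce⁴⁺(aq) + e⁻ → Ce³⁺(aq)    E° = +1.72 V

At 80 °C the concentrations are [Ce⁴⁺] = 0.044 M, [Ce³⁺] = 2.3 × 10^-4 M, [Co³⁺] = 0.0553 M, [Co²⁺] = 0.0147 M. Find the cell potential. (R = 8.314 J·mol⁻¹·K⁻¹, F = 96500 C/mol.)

0.081 V

The Co³⁺/Co²⁺ couple has the higher reduction potential and acts as the cathode, so E°_cell = +1.92 − (+1.72) = 0.20 V.
Balancing electrons gives n = 1; the reaction quotient is Q = [Ce⁴⁺]·[Co²⁺]/([Ce³⁺]·[Co³⁺]) = 50.9.
E = E° − (RT/nF) ln Q = 0.20 − (8.314×353)/(1×96500) × (3.929) = 0.200 − 0.119 = 0.081 V.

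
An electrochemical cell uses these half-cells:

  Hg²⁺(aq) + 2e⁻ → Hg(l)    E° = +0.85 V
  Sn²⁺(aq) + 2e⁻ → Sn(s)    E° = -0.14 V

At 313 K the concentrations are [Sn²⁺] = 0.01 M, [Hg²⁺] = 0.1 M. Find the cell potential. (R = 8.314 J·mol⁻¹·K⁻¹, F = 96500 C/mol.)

1.02 V

The Hg²⁺/Hg couple has the higher reduction potential and acts as the cathode, so E°_cell = +0.85 − (-0.14) = 0.99 V.
Balancing electrons gives n = 2; the reaction quotient is Q = [Sn²⁺]/[Hg²⁺] = 0.100.
E = E° − (RT/nF) ln Q = 0.99 − (8.314×313)/(2×96500) × (-2.303) = 0.990 + 0.031 = 1.021 V.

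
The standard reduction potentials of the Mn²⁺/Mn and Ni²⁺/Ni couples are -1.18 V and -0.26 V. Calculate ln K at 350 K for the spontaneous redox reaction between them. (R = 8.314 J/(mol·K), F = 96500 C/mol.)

E°_cell = -0.26 − (-1.18) = 0.92 V, with n = 2 electrons transferred.
At equilibrium E = 0, so the Nernst equation gives ln K = nFE°/RT = (2)(96500)(0.92)/((8.314)(350)) = 61.02.

ln K = 61.0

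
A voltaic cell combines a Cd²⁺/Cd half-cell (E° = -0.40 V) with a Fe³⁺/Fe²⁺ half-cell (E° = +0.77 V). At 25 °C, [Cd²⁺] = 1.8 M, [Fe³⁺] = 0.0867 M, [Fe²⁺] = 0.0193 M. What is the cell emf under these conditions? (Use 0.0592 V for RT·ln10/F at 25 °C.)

1.20 V

The Fe³⁺/Fe²⁺ couple has the higher reduction potential and acts as the cathode, so E°_cell = +0.77 − (-0.40) = 1.17 V.
Balancing electrons gives n = 2; the reaction quotient is Q = [Cd²⁺]·[Fe²⁺]^2/[Fe³⁺]^2 = 0.0892.
At 25 °C, E = E° − (0.0592/n) log Q = 1.17 − (0.0592/2)(-1.050) = 1.170 + 0.031 = 1.201 V.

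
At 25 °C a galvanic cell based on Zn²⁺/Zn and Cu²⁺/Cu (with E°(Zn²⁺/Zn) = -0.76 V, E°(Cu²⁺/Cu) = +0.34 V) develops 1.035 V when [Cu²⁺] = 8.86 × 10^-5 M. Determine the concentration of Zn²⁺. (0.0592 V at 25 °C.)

0.014 M

From the Nernst equation, log Q = n(E° − E)/0.0592 = 2(1.10 − 1.035)/0.0592 = 2.196, so Q = 157.
With Q = [Zn²⁺]/[Cu²⁺] and the known concentrations, [Zn²⁺] in the numerator gives [Zn²⁺] = 0.014 M.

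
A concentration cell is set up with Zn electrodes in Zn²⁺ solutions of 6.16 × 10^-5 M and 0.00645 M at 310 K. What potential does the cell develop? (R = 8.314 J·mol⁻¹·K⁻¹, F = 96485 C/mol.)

0.062 V

Both half-cells are Zn²⁺/Zn, so E°_cell = 0. The concentrated side is the cathode; the cell reaction moves Zn²⁺ from high to low concentration with n = 2.
Q = [Zn²⁺]_dilute/[Zn²⁺]_conc = 6.16 × 10^-5/0.00645 = 0.00955.
E = 0 − (RT/nF) ln Q = −((8.314×310)/(2×96485))(-4.651) = 0.0621 V.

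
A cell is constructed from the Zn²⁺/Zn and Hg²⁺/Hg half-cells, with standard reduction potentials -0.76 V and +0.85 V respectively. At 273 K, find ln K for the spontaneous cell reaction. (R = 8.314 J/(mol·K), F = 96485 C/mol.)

E°_cell = +0.85 − (-0.76) = 1.61 V, with n = 2 electrons transferred.
At equilibrium E = 0, so the Nernst equation gives ln K = nFE°/RT = (2)(96485)(1.61)/((8.314)(273)) = 136.88.

ln K = 136.9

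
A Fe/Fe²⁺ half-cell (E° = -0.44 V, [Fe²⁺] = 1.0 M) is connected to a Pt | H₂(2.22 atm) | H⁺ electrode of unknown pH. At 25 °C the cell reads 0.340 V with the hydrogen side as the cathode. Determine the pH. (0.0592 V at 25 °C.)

pH = 1.52

E°_cell = 0.44 V and n = 2.
log Q = n(E° − E)/0.0592 = 2×(0.44 − 0.340)/0.0592 = 3.378.
With Q = [Fe²⁺]·P(H₂) / [H⁺]^2, solving for [H⁺] gives log[H⁺] = -1.516, so pH = 1.52.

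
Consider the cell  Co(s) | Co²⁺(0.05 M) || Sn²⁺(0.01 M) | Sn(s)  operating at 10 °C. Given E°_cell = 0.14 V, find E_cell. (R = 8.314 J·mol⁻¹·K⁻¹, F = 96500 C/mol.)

0.120 V

Balancing electrons gives n = 2; the reaction quotient is Q = [Co²⁺]/[Sn²⁺] = 5.00.
E = E° − (RT/nF) ln Q = 0.14 − (8.314×283)/(2×96500) × (1.609) = 0.140 − 0.020 = 0.120 V.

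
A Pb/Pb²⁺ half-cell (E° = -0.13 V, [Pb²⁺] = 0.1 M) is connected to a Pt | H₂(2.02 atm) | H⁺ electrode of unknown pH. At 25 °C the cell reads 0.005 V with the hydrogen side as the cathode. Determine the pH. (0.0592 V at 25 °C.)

pH = 2.46

E°_cell = 0.13 V and n = 2.
log Q = n(E° − E)/0.0592 = 2×(0.13 − 0.005)/0.0592 = 4.223.
With Q = [Pb²⁺]·P(H₂) / [H⁺]^2, solving for [H⁺] gives log[H⁺] = -2.459, so pH = 2.46.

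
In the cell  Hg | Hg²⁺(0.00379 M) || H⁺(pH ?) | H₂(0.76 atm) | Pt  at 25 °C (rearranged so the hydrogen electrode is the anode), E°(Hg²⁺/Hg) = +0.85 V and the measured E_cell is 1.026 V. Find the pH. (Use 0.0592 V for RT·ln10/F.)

E°_cell = 0.85 V and n = 2.
log Q = n(E° − E)/0.0592 = 2×(0.85 − 1.026)/0.0592 = -5.946.
With Q = [H⁺]^2 / ([Hg²⁺]·P(H₂)), solving for [H⁺] gives log[H⁺] = -4.243, so pH = 4.24.

pH = 4.24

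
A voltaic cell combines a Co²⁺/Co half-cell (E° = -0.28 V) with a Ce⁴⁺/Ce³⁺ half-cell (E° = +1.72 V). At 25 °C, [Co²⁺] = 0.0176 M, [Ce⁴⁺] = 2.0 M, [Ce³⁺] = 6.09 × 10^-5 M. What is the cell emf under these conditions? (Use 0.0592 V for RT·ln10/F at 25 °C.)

The Ce⁴⁺/Ce³⁺ couple has the higher reduction potential and acts as the cathode, so E°_cell = +1.72 − (-0.28) = 2.00 V.
Balancing electrons gives n = 2; the reaction quotient is Q = [Co²⁺]·[Ce³⁺]^2/[Ce⁴⁺]^2 = 1.63 × 10^-11.
At 25 °C, E = E° − (0.0592/n) log Q = 2.00 − (0.0592/2)(-10.787) = 2.000 + 0.319 = 2.319 V.

2.32 V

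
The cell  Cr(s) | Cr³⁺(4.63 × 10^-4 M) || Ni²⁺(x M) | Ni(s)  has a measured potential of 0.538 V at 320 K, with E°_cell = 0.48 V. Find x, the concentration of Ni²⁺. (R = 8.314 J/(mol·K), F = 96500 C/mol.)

0.4 M

From the Nernst equation, ln Q = nF(E° − E)/RT = 6×96500×(0.48 − 0.538)/(8.314×320) = -12.623, so Q = 3.3 × 10^-6.
With Q = [Cr³⁺]^2/[Ni²⁺]^3 and the known concentrations, [Ni²⁺]^3 in the denominator gives [Ni²⁺] = 0.4 M.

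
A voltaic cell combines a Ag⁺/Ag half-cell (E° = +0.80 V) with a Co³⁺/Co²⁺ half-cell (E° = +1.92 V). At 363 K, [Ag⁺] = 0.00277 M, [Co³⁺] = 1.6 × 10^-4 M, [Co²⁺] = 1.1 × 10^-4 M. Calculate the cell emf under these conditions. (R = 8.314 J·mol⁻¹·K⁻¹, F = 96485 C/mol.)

1.32 V

The Co³⁺/Co²⁺ couple has the higher reduction potential and acts as the cathode, so E°_cell = +1.92 − (+0.80) = 1.12 V.
Balancing electrons gives n = 1; the reaction quotient is Q = [Ag⁺]·[Co²⁺]/[Co³⁺] = 0.00190.
E = E° − (RT/nF) ln Q = 1.12 − (8.314×363)/(1×96485) × (-6.264) = 1.120 + 0.196 = 1.316 V.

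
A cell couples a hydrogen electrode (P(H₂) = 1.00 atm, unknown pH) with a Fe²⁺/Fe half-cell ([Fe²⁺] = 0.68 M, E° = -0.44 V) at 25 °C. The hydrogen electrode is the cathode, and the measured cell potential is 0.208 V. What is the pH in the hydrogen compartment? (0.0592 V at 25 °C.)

E°_cell = 0.44 V and n = 2.
log Q = n(E° − E)/0.0592 = 2×(0.44 − 0.208)/0.0592 = 7.838.
With Q = [Fe²⁺]·P(H₂) / [H⁺]^2, solving for [H⁺] gives log[H⁺] = -4.003, so pH = 4.00.

pH = 4.00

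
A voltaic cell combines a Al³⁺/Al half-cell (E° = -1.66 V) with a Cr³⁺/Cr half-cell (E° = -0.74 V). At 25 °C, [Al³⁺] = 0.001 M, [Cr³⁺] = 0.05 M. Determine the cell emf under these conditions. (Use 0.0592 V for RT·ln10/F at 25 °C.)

0.954 V

The Cr³⁺/Cr couple has the higher reduction potential and acts as the cathode, so E°_cell = -0.74 − (-1.66) = 0.92 V.
Balancing electrons gives n = 3; the reaction quotient is Q = [Al³⁺]/[Cr³⁺] = 0.0200.
At 25 °C, E = E° − (0.0592/n) log Q = 0.92 − (0.0592/3)(-1.699) = 0.920 + 0.034 = 0.954 V.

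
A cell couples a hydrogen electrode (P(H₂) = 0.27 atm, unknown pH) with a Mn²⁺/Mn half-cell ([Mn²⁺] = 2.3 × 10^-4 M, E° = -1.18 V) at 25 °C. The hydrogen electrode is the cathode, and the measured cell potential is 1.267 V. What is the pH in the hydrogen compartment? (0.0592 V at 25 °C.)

E°_cell = 1.18 V and n = 2.
log Q = n(E° − E)/0.0592 = 2×(1.18 − 1.267)/0.0592 = -2.939.
With Q = [Mn²⁺]·P(H₂) / [H⁺]^2, solving for [H⁺] gives log[H⁺] = -0.634, so pH = 0.63.

pH = 0.63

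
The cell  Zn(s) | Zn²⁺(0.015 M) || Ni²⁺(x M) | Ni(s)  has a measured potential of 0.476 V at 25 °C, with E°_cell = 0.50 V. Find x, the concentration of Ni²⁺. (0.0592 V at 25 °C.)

0.0023 M

From the Nernst equation, log Q = n(E° − E)/0.0592 = 2(0.50 − 0.476)/0.0592 = 0.811, so Q = 6.47.
With Q = [Zn²⁺]/[Ni²⁺] and the known concentrations, [Ni²⁺] in the denominator gives [Ni²⁺] = 0.0023 M.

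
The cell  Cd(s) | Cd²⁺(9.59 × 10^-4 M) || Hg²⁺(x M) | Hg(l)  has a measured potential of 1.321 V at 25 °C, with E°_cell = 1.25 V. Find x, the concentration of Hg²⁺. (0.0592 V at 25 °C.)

0.24 M

From the Nernst equation, log Q = n(E° − E)/0.0592 = 2(1.25 − 1.321)/0.0592 = -2.399, so Q = 0.00399.
With Q = [Cd²⁺]/[Hg²⁺] and the known concentrations, [Hg²⁺] in the denominator gives [Hg²⁺] = 0.24 M.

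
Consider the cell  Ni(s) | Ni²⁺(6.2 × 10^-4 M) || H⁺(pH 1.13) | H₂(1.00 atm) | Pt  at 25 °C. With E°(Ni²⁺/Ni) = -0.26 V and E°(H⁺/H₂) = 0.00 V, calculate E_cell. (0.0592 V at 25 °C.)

0.29 V

The hydrogen couple is the cathode, so E°_cell = 0.26 V; n = 2.
[H⁺] = 10^(−1.13) = 0.074 M, and Q = [Ni²⁺]·P(H₂) / [H⁺]^2 = 0.113.
E = E° − (0.0592/2) log Q = 0.26 − (0.0592/2)(-0.948) = 0.288 V.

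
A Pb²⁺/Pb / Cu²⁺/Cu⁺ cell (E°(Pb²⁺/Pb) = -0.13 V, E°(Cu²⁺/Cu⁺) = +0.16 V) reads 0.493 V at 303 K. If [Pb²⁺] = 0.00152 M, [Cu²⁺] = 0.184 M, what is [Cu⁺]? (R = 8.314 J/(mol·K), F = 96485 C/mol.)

0.002 M

From the Nernst equation, ln Q = nF(E° − E)/RT = 2×96485×(0.29 − 0.493)/(8.314×303) = -15.550, so Q = 1.76 × 10^-7.
With Q = [Pb²⁺]·[Cu⁺]^2/[Cu²⁺]^2 and the known concentrations, [Cu⁺]^2 in the numerator gives [Cu⁺] = 0.002 M.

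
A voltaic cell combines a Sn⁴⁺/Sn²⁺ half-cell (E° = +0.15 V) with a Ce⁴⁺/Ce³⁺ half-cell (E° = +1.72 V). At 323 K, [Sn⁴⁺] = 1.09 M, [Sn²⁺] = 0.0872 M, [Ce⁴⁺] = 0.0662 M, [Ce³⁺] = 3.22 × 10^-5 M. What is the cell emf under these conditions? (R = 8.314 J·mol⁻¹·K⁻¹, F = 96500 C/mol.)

The Ce⁴⁺/Ce³⁺ couple has the higher reduction potential and acts as the cathode, so E°_cell = +1.72 − (+0.15) = 1.57 V.
Balancing electrons gives n = 2; the reaction quotient is Q = [Sn⁴⁺]·[Ce³⁺]^2/([Sn²⁺]·[Ce⁴⁺]^2) = 2.96 × 10^-6.
E = E° − (RT/nF) ln Q = 1.57 − (8.314×323)/(2×96500) × (-12.731) = 1.570 + 0.177 = 1.747 V.

1.75 V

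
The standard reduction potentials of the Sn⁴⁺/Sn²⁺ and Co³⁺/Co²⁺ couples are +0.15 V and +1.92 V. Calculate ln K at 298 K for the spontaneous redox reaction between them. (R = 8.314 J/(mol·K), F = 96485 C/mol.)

E°_cell = +1.92 − (+0.15) = 1.77 V, with n = 2 electrons transferred.
At equilibrium E = 0, so the Nernst equation gives ln K = nFE°/RT = (2)(96485)(1.77)/((8.314)(298)) = 137.86.

ln K = 137.9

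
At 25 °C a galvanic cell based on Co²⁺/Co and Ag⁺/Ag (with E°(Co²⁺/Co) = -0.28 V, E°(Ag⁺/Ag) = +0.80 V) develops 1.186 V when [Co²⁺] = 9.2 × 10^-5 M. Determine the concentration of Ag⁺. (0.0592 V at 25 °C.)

From the Nernst equation, log Q = n(E° − E)/0.0592 = 2(1.08 − 1.186)/0.0592 = -3.581, so Q = 2.62 × 10^-4.
With Q = [Co²⁺]/[Ag⁺]^2 and the known concentrations, [Ag⁺]^2 in the denominator gives [Ag⁺] = 0.59 M.

0.59 M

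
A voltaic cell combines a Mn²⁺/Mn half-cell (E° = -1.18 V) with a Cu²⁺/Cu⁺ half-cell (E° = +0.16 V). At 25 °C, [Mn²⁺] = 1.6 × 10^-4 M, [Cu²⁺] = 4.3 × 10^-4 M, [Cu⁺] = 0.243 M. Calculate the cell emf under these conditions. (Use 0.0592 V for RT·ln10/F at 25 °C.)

1.29 V

The Cu²⁺/Cu⁺ couple has the higher reduction potential and acts as the cathode, so E°_cell = +0.16 − (-1.18) = 1.34 V.
Balancing electrons gives n = 2; the reaction quotient is Q = [Mn²⁺]·[Cu⁺]^2/[Cu²⁺]^2 = 51.1.
At 25 °C, E = E° − (0.0592/n) log Q = 1.34 − (0.0592/2)(1.708) = 1.340 − 0.051 = 1.289 V.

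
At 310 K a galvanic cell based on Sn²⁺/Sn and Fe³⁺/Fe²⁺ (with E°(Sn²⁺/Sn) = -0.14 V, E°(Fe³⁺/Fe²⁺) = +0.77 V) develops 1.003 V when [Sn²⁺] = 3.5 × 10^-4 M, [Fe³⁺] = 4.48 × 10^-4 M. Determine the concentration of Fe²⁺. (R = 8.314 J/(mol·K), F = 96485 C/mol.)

From the Nernst equation, ln Q = nF(E° − E)/RT = 2×96485×(0.91 − 1.003)/(8.314×310) = -6.963, so Q = 9.46 × 10^-4.
With Q = [Sn²⁺]·[Fe²⁺]^2/[Fe³⁺]^2 and the known concentrations, [Fe²⁺]^2 in the numerator gives [Fe²⁺] = 7.4 × 10^-4 M.

7.4 × 10^-4 M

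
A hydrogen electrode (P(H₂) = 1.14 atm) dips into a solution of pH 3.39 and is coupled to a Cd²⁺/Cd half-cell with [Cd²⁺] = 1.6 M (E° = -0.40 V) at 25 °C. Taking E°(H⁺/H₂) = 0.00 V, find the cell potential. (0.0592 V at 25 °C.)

0.19 V

The hydrogen couple is the cathode, so E°_cell = 0.40 V; n = 2.
[H⁺] = 10^(−3.39) = 4.1 × 10^-4 M, and Q = [Cd²⁺]·P(H₂) / [H⁺]^2 = 1.1 × 10^7.
E = E° − (0.0592/2) log Q = 0.40 − (0.0592/2)(7.041) = 0.192 V.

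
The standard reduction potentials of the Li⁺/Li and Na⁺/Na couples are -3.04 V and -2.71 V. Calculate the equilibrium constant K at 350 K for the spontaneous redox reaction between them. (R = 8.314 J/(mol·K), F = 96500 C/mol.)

E°_cell = -2.71 − (-3.04) = 0.33 V, with n = 1 electron transferred.
At equilibrium E = 0, so the Nernst equation gives ln K = nFE°/RT = (1)(96500)(0.33)/((8.314)(350)) = 10.94.
K = e^10.94 = 5.7 × 10^4.

5.7 × 10^4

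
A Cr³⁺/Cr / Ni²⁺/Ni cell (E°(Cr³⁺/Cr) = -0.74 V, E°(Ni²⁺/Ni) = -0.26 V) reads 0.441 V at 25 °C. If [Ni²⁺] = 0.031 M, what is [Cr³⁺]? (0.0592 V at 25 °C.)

0.52 M

From the Nernst equation, log Q = n(E° − E)/0.0592 = 6(0.48 − 0.441)/0.0592 = 3.953, so Q = 8970.
With Q = [Cr³⁺]^2/[Ni²⁺]^3 and the known concentrations, [Cr³⁺]^2 in the numerator gives [Cr³⁺] = 0.52 M.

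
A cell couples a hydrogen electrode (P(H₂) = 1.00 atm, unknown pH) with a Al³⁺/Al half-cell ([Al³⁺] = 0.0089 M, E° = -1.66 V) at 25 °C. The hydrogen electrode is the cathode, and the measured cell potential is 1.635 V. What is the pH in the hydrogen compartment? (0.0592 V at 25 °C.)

E°_cell = 1.66 V and n = 6.
log Q = n(E° − E)/0.0592 = 6×(1.66 − 1.635)/0.0592 = 2.534.
With Q = [Al³⁺]^2·P(H₂)^3 / [H⁺]^6, solving for [H⁺] gives log[H⁺] = -1.106, so pH = 1.11.

pH = 1.11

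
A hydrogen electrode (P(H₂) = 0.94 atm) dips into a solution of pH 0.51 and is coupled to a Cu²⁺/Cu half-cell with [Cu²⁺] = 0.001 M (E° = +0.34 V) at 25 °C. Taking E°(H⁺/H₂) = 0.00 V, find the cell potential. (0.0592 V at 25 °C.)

The Cu²⁺/Cu couple is the cathode, so E°_cell = 0.34 V; n = 2.
[H⁺] = 10^(−0.51) = 0.31 M, and Q = [H⁺]^2 / ([Cu²⁺]·P(H₂)) = 102.
E = E° − (0.0592/2) log Q = 0.34 − (0.0592/2)(2.007) = 0.281 V.

0.28 V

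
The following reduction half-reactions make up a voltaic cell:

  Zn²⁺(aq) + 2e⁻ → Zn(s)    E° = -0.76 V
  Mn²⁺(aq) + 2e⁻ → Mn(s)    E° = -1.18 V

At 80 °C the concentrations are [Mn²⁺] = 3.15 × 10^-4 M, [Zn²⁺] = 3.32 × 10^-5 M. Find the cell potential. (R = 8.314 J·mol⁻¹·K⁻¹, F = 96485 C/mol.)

0.386 V

The Zn²⁺/Zn couple has the higher reduction potential and acts as the cathode, so E°_cell = -0.76 − (-1.18) = 0.42 V.
Balancing electrons gives n = 2; the reaction quotient is Q = [Mn²⁺]/[Zn²⁺] = 9.49.
E = E° − (RT/nF) ln Q = 0.42 − (8.314×353)/(2×96485) × (2.250) = 0.420 − 0.034 = 0.386 V.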